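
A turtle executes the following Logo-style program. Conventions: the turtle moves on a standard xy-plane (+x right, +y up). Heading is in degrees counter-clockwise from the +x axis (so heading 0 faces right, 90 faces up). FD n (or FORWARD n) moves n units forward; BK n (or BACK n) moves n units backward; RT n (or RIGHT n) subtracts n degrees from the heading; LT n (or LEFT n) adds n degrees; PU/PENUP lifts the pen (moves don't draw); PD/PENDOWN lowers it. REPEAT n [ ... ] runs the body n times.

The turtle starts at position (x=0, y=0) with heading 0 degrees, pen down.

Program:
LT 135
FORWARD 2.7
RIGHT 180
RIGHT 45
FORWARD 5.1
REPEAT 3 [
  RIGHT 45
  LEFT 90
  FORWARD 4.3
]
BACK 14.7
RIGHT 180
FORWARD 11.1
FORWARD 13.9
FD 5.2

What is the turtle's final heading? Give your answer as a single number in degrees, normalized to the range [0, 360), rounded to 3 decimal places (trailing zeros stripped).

Executing turtle program step by step:
Start: pos=(0,0), heading=0, pen down
LT 135: heading 0 -> 135
FD 2.7: (0,0) -> (-1.909,1.909) [heading=135, draw]
RT 180: heading 135 -> 315
RT 45: heading 315 -> 270
FD 5.1: (-1.909,1.909) -> (-1.909,-3.191) [heading=270, draw]
REPEAT 3 [
  -- iteration 1/3 --
  RT 45: heading 270 -> 225
  LT 90: heading 225 -> 315
  FD 4.3: (-1.909,-3.191) -> (1.131,-6.231) [heading=315, draw]
  -- iteration 2/3 --
  RT 45: heading 315 -> 270
  LT 90: heading 270 -> 0
  FD 4.3: (1.131,-6.231) -> (5.431,-6.231) [heading=0, draw]
  -- iteration 3/3 --
  RT 45: heading 0 -> 315
  LT 90: heading 315 -> 45
  FD 4.3: (5.431,-6.231) -> (8.472,-3.191) [heading=45, draw]
]
BK 14.7: (8.472,-3.191) -> (-1.923,-13.585) [heading=45, draw]
RT 180: heading 45 -> 225
FD 11.1: (-1.923,-13.585) -> (-9.771,-21.434) [heading=225, draw]
FD 13.9: (-9.771,-21.434) -> (-19.6,-31.263) [heading=225, draw]
FD 5.2: (-19.6,-31.263) -> (-23.277,-34.94) [heading=225, draw]
Final: pos=(-23.277,-34.94), heading=225, 9 segment(s) drawn

Answer: 225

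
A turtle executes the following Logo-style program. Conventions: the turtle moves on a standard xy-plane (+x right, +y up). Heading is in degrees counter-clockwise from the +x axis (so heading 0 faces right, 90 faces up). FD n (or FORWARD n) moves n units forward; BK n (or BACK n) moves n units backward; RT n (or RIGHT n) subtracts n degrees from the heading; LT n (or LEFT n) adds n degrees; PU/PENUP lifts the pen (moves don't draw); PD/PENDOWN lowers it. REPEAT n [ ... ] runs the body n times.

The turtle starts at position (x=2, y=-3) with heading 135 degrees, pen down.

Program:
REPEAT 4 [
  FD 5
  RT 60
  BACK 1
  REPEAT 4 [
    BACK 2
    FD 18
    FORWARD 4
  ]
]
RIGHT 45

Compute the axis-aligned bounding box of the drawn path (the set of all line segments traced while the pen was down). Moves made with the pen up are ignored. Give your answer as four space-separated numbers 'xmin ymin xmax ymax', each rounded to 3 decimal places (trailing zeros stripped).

Answer: -2.312 -32.291 161.516 105.535

Derivation:
Executing turtle program step by step:
Start: pos=(2,-3), heading=135, pen down
REPEAT 4 [
  -- iteration 1/4 --
  FD 5: (2,-3) -> (-1.536,0.536) [heading=135, draw]
  RT 60: heading 135 -> 75
  BK 1: (-1.536,0.536) -> (-1.794,-0.43) [heading=75, draw]
  REPEAT 4 [
    -- iteration 1/4 --
    BK 2: (-1.794,-0.43) -> (-2.312,-2.362) [heading=75, draw]
    FD 18: (-2.312,-2.362) -> (2.347,15.024) [heading=75, draw]
    FD 4: (2.347,15.024) -> (3.382,18.888) [heading=75, draw]
    -- iteration 2/4 --
    BK 2: (3.382,18.888) -> (2.864,16.956) [heading=75, draw]
    FD 18: (2.864,16.956) -> (7.523,34.343) [heading=75, draw]
    FD 4: (7.523,34.343) -> (8.558,38.207) [heading=75, draw]
    -- iteration 3/4 --
    BK 2: (8.558,38.207) -> (8.041,36.275) [heading=75, draw]
    FD 18: (8.041,36.275) -> (12.7,53.661) [heading=75, draw]
    FD 4: (12.7,53.661) -> (13.735,57.525) [heading=75, draw]
    -- iteration 4/4 --
    BK 2: (13.735,57.525) -> (13.217,55.593) [heading=75, draw]
    FD 18: (13.217,55.593) -> (17.876,72.98) [heading=75, draw]
    FD 4: (17.876,72.98) -> (18.911,76.844) [heading=75, draw]
  ]
  -- iteration 2/4 --
  FD 5: (18.911,76.844) -> (20.205,81.673) [heading=75, draw]
  RT 60: heading 75 -> 15
  BK 1: (20.205,81.673) -> (19.239,81.414) [heading=15, draw]
  REPEAT 4 [
    -- iteration 1/4 --
    BK 2: (19.239,81.414) -> (17.307,80.897) [heading=15, draw]
    FD 18: (17.307,80.897) -> (34.694,85.556) [heading=15, draw]
    FD 4: (34.694,85.556) -> (38.558,86.591) [heading=15, draw]
    -- iteration 2/4 --
    BK 2: (38.558,86.591) -> (36.626,86.073) [heading=15, draw]
    FD 18: (36.626,86.073) -> (54.013,90.732) [heading=15, draw]
    FD 4: (54.013,90.732) -> (57.876,91.767) [heading=15, draw]
    -- iteration 3/4 --
    BK 2: (57.876,91.767) -> (55.945,91.25) [heading=15, draw]
    FD 18: (55.945,91.25) -> (73.331,95.908) [heading=15, draw]
    FD 4: (73.331,95.908) -> (77.195,96.944) [heading=15, draw]
    -- iteration 4/4 --
    BK 2: (77.195,96.944) -> (75.263,96.426) [heading=15, draw]
    FD 18: (75.263,96.426) -> (92.65,101.085) [heading=15, draw]
    FD 4: (92.65,101.085) -> (96.513,102.12) [heading=15, draw]
  ]
  -- iteration 3/4 --
  FD 5: (96.513,102.12) -> (101.343,103.414) [heading=15, draw]
  RT 60: heading 15 -> 315
  BK 1: (101.343,103.414) -> (100.636,104.121) [heading=315, draw]
  REPEAT 4 [
    -- iteration 1/4 --
    BK 2: (100.636,104.121) -> (99.222,105.535) [heading=315, draw]
    FD 18: (99.222,105.535) -> (111.95,92.808) [heading=315, draw]
    FD 4: (111.95,92.808) -> (114.778,89.979) [heading=315, draw]
    -- iteration 2/4 --
    BK 2: (114.778,89.979) -> (113.364,91.393) [heading=315, draw]
    FD 18: (113.364,91.393) -> (126.092,78.665) [heading=315, draw]
    FD 4: (126.092,78.665) -> (128.92,75.837) [heading=315, draw]
    -- iteration 3/4 --
    BK 2: (128.92,75.837) -> (127.506,77.251) [heading=315, draw]
    FD 18: (127.506,77.251) -> (140.234,64.523) [heading=315, draw]
    FD 4: (140.234,64.523) -> (143.062,61.695) [heading=315, draw]
    -- iteration 4/4 --
    BK 2: (143.062,61.695) -> (141.648,63.109) [heading=315, draw]
    FD 18: (141.648,63.109) -> (154.376,50.381) [heading=315, draw]
    FD 4: (154.376,50.381) -> (157.204,47.553) [heading=315, draw]
  ]
  -- iteration 4/4 --
  FD 5: (157.204,47.553) -> (160.74,44.017) [heading=315, draw]
  RT 60: heading 315 -> 255
  BK 1: (160.74,44.017) -> (160.999,44.983) [heading=255, draw]
  REPEAT 4 [
    -- iteration 1/4 --
    BK 2: (160.999,44.983) -> (161.516,46.915) [heading=255, draw]
    FD 18: (161.516,46.915) -> (156.858,29.528) [heading=255, draw]
    FD 4: (156.858,29.528) -> (155.822,25.665) [heading=255, draw]
    -- iteration 2/4 --
    BK 2: (155.822,25.665) -> (156.34,27.596) [heading=255, draw]
    FD 18: (156.34,27.596) -> (151.681,10.21) [heading=255, draw]
    FD 4: (151.681,10.21) -> (150.646,6.346) [heading=255, draw]
    -- iteration 3/4 --
    BK 2: (150.646,6.346) -> (151.164,8.278) [heading=255, draw]
    FD 18: (151.164,8.278) -> (146.505,-9.109) [heading=255, draw]
    FD 4: (146.505,-9.109) -> (145.47,-12.972) [heading=255, draw]
    -- iteration 4/4 --
    BK 2: (145.47,-12.972) -> (145.987,-11.041) [heading=255, draw]
    FD 18: (145.987,-11.041) -> (141.329,-28.427) [heading=255, draw]
    FD 4: (141.329,-28.427) -> (140.293,-32.291) [heading=255, draw]
  ]
]
RT 45: heading 255 -> 210
Final: pos=(140.293,-32.291), heading=210, 56 segment(s) drawn

Segment endpoints: x in {-2.312, -1.794, -1.536, 2, 2.347, 2.864, 3.382, 7.523, 8.041, 8.558, 12.7, 13.217, 13.735, 17.307, 17.876, 18.911, 19.239, 20.205, 34.694, 36.626, 38.558, 54.013, 55.945, 57.876, 73.331, 75.263, 77.195, 92.65, 96.513, 99.222, 100.636, 101.343, 111.95, 113.364, 114.778, 126.092, 127.506, 128.92, 140.234, 140.293, 141.329, 141.648, 143.062, 145.47, 145.987, 146.505, 150.646, 151.164, 151.681, 154.376, 155.822, 156.34, 156.858, 157.204, 160.74, 160.999, 161.516}, y in {-32.291, -28.427, -12.972, -11.041, -9.109, -3, -2.362, -0.43, 0.536, 6.346, 8.278, 10.21, 15.024, 16.956, 18.888, 25.665, 27.596, 29.528, 34.343, 36.275, 38.207, 44.017, 44.983, 46.915, 47.553, 50.381, 53.661, 55.593, 57.525, 61.695, 63.109, 64.523, 72.98, 75.837, 76.844, 77.251, 78.665, 80.897, 81.414, 81.673, 85.556, 86.073, 86.591, 89.979, 90.732, 91.25, 91.393, 91.767, 92.808, 95.908, 96.426, 96.944, 101.085, 102.12, 103.414, 104.121, 105.535}
xmin=-2.312, ymin=-32.291, xmax=161.516, ymax=105.535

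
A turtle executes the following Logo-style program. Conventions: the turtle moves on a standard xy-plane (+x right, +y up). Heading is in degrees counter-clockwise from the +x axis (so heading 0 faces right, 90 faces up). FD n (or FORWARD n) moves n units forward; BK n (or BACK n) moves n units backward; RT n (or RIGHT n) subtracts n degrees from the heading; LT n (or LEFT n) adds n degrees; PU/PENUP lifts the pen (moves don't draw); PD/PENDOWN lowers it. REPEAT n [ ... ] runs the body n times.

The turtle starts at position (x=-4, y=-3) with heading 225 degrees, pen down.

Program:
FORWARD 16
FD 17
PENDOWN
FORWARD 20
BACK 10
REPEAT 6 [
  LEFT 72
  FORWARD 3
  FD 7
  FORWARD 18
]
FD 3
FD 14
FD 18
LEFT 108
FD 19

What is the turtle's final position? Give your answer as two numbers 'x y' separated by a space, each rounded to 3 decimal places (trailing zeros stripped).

Executing turtle program step by step:
Start: pos=(-4,-3), heading=225, pen down
FD 16: (-4,-3) -> (-15.314,-14.314) [heading=225, draw]
FD 17: (-15.314,-14.314) -> (-27.335,-26.335) [heading=225, draw]
PD: pen down
FD 20: (-27.335,-26.335) -> (-41.477,-40.477) [heading=225, draw]
BK 10: (-41.477,-40.477) -> (-34.406,-33.406) [heading=225, draw]
REPEAT 6 [
  -- iteration 1/6 --
  LT 72: heading 225 -> 297
  FD 3: (-34.406,-33.406) -> (-33.044,-36.079) [heading=297, draw]
  FD 7: (-33.044,-36.079) -> (-29.866,-42.316) [heading=297, draw]
  FD 18: (-29.866,-42.316) -> (-21.694,-58.354) [heading=297, draw]
  -- iteration 2/6 --
  LT 72: heading 297 -> 9
  FD 3: (-21.694,-58.354) -> (-18.731,-57.884) [heading=9, draw]
  FD 7: (-18.731,-57.884) -> (-11.817,-56.789) [heading=9, draw]
  FD 18: (-11.817,-56.789) -> (5.961,-53.974) [heading=9, draw]
  -- iteration 3/6 --
  LT 72: heading 9 -> 81
  FD 3: (5.961,-53.974) -> (6.431,-51.011) [heading=81, draw]
  FD 7: (6.431,-51.011) -> (7.526,-44.097) [heading=81, draw]
  FD 18: (7.526,-44.097) -> (10.342,-26.318) [heading=81, draw]
  -- iteration 4/6 --
  LT 72: heading 81 -> 153
  FD 3: (10.342,-26.318) -> (7.669,-24.956) [heading=153, draw]
  FD 7: (7.669,-24.956) -> (1.432,-21.778) [heading=153, draw]
  FD 18: (1.432,-21.778) -> (-14.607,-13.607) [heading=153, draw]
  -- iteration 5/6 --
  LT 72: heading 153 -> 225
  FD 3: (-14.607,-13.607) -> (-16.728,-15.728) [heading=225, draw]
  FD 7: (-16.728,-15.728) -> (-21.678,-20.678) [heading=225, draw]
  FD 18: (-21.678,-20.678) -> (-34.406,-33.406) [heading=225, draw]
  -- iteration 6/6 --
  LT 72: heading 225 -> 297
  FD 3: (-34.406,-33.406) -> (-33.044,-36.079) [heading=297, draw]
  FD 7: (-33.044,-36.079) -> (-29.866,-42.316) [heading=297, draw]
  FD 18: (-29.866,-42.316) -> (-21.694,-58.354) [heading=297, draw]
]
FD 3: (-21.694,-58.354) -> (-20.332,-61.027) [heading=297, draw]
FD 14: (-20.332,-61.027) -> (-13.976,-73.501) [heading=297, draw]
FD 18: (-13.976,-73.501) -> (-5.804,-89.539) [heading=297, draw]
LT 108: heading 297 -> 45
FD 19: (-5.804,-89.539) -> (7.631,-76.104) [heading=45, draw]
Final: pos=(7.631,-76.104), heading=45, 26 segment(s) drawn

Answer: 7.631 -76.104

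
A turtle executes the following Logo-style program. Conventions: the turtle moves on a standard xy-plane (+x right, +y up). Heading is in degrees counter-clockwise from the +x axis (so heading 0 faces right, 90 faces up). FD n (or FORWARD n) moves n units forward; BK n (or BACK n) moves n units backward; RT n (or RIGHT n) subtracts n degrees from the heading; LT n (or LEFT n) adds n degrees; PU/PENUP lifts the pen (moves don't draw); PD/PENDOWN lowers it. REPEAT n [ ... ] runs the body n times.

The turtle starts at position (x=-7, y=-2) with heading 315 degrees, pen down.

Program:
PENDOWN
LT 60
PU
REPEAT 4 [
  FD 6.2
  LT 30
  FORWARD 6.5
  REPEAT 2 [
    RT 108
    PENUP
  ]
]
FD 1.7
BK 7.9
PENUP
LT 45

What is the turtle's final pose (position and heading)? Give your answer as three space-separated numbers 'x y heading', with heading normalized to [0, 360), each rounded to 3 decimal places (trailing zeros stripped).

Answer: -14.054 1.348 36

Derivation:
Executing turtle program step by step:
Start: pos=(-7,-2), heading=315, pen down
PD: pen down
LT 60: heading 315 -> 15
PU: pen up
REPEAT 4 [
  -- iteration 1/4 --
  FD 6.2: (-7,-2) -> (-1.011,-0.395) [heading=15, move]
  LT 30: heading 15 -> 45
  FD 6.5: (-1.011,-0.395) -> (3.585,4.201) [heading=45, move]
  REPEAT 2 [
    -- iteration 1/2 --
    RT 108: heading 45 -> 297
    PU: pen up
    -- iteration 2/2 --
    RT 108: heading 297 -> 189
    PU: pen up
  ]
  -- iteration 2/4 --
  FD 6.2: (3.585,4.201) -> (-2.539,3.231) [heading=189, move]
  LT 30: heading 189 -> 219
  FD 6.5: (-2.539,3.231) -> (-7.59,-0.86) [heading=219, move]
  REPEAT 2 [
    -- iteration 1/2 --
    RT 108: heading 219 -> 111
    PU: pen up
    -- iteration 2/2 --
    RT 108: heading 111 -> 3
    PU: pen up
  ]
  -- iteration 3/4 --
  FD 6.2: (-7.59,-0.86) -> (-1.399,-0.535) [heading=3, move]
  LT 30: heading 3 -> 33
  FD 6.5: (-1.399,-0.535) -> (4.053,3.005) [heading=33, move]
  REPEAT 2 [
    -- iteration 1/2 --
    RT 108: heading 33 -> 285
    PU: pen up
    -- iteration 2/2 --
    RT 108: heading 285 -> 177
    PU: pen up
  ]
  -- iteration 4/4 --
  FD 6.2: (4.053,3.005) -> (-2.139,3.33) [heading=177, move]
  LT 30: heading 177 -> 207
  FD 6.5: (-2.139,3.33) -> (-7.93,0.379) [heading=207, move]
  REPEAT 2 [
    -- iteration 1/2 --
    RT 108: heading 207 -> 99
    PU: pen up
    -- iteration 2/2 --
    RT 108: heading 99 -> 351
    PU: pen up
  ]
]
FD 1.7: (-7.93,0.379) -> (-6.251,0.113) [heading=351, move]
BK 7.9: (-6.251,0.113) -> (-14.054,1.348) [heading=351, move]
PU: pen up
LT 45: heading 351 -> 36
Final: pos=(-14.054,1.348), heading=36, 0 segment(s) drawn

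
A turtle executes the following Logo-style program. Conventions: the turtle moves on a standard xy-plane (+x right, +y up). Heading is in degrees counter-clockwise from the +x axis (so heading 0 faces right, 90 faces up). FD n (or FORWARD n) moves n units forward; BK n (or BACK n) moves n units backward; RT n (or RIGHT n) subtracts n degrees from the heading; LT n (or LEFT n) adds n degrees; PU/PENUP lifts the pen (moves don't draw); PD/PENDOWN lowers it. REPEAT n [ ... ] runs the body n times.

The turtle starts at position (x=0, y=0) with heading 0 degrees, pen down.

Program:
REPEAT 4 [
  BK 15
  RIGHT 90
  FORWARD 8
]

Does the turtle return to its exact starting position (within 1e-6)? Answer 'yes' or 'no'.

Executing turtle program step by step:
Start: pos=(0,0), heading=0, pen down
REPEAT 4 [
  -- iteration 1/4 --
  BK 15: (0,0) -> (-15,0) [heading=0, draw]
  RT 90: heading 0 -> 270
  FD 8: (-15,0) -> (-15,-8) [heading=270, draw]
  -- iteration 2/4 --
  BK 15: (-15,-8) -> (-15,7) [heading=270, draw]
  RT 90: heading 270 -> 180
  FD 8: (-15,7) -> (-23,7) [heading=180, draw]
  -- iteration 3/4 --
  BK 15: (-23,7) -> (-8,7) [heading=180, draw]
  RT 90: heading 180 -> 90
  FD 8: (-8,7) -> (-8,15) [heading=90, draw]
  -- iteration 4/4 --
  BK 15: (-8,15) -> (-8,0) [heading=90, draw]
  RT 90: heading 90 -> 0
  FD 8: (-8,0) -> (0,0) [heading=0, draw]
]
Final: pos=(0,0), heading=0, 8 segment(s) drawn

Start position: (0, 0)
Final position: (0, 0)
Distance = 0; < 1e-6 -> CLOSED

Answer: yes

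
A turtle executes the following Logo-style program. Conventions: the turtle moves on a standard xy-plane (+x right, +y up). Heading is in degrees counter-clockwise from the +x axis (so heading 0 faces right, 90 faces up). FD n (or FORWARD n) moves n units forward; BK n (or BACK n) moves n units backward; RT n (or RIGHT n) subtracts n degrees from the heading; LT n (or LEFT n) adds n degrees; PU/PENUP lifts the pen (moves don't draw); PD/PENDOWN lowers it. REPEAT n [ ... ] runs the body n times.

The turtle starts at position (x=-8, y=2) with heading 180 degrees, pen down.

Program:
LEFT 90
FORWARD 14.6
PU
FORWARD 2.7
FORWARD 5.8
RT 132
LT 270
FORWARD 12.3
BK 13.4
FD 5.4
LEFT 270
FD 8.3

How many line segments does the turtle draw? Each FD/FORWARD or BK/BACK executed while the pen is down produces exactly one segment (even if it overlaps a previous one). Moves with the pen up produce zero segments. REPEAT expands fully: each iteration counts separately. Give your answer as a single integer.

Answer: 1

Derivation:
Executing turtle program step by step:
Start: pos=(-8,2), heading=180, pen down
LT 90: heading 180 -> 270
FD 14.6: (-8,2) -> (-8,-12.6) [heading=270, draw]
PU: pen up
FD 2.7: (-8,-12.6) -> (-8,-15.3) [heading=270, move]
FD 5.8: (-8,-15.3) -> (-8,-21.1) [heading=270, move]
RT 132: heading 270 -> 138
LT 270: heading 138 -> 48
FD 12.3: (-8,-21.1) -> (0.23,-11.959) [heading=48, move]
BK 13.4: (0.23,-11.959) -> (-8.736,-21.917) [heading=48, move]
FD 5.4: (-8.736,-21.917) -> (-5.123,-17.904) [heading=48, move]
LT 270: heading 48 -> 318
FD 8.3: (-5.123,-17.904) -> (1.045,-23.458) [heading=318, move]
Final: pos=(1.045,-23.458), heading=318, 1 segment(s) drawn
Segments drawn: 1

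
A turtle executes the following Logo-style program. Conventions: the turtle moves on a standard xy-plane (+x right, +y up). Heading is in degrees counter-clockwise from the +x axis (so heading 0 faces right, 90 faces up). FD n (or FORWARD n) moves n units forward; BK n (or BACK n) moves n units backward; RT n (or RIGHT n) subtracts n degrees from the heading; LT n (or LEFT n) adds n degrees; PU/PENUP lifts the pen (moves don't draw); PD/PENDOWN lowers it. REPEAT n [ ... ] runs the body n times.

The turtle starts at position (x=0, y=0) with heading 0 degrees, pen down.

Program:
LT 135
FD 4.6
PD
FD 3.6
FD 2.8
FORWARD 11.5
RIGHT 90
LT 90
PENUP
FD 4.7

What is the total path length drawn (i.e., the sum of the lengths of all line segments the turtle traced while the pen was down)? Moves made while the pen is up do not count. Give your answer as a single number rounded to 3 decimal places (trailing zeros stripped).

Answer: 22.5

Derivation:
Executing turtle program step by step:
Start: pos=(0,0), heading=0, pen down
LT 135: heading 0 -> 135
FD 4.6: (0,0) -> (-3.253,3.253) [heading=135, draw]
PD: pen down
FD 3.6: (-3.253,3.253) -> (-5.798,5.798) [heading=135, draw]
FD 2.8: (-5.798,5.798) -> (-7.778,7.778) [heading=135, draw]
FD 11.5: (-7.778,7.778) -> (-15.91,15.91) [heading=135, draw]
RT 90: heading 135 -> 45
LT 90: heading 45 -> 135
PU: pen up
FD 4.7: (-15.91,15.91) -> (-19.233,19.233) [heading=135, move]
Final: pos=(-19.233,19.233), heading=135, 4 segment(s) drawn

Segment lengths:
  seg 1: (0,0) -> (-3.253,3.253), length = 4.6
  seg 2: (-3.253,3.253) -> (-5.798,5.798), length = 3.6
  seg 3: (-5.798,5.798) -> (-7.778,7.778), length = 2.8
  seg 4: (-7.778,7.778) -> (-15.91,15.91), length = 11.5
Total = 22.5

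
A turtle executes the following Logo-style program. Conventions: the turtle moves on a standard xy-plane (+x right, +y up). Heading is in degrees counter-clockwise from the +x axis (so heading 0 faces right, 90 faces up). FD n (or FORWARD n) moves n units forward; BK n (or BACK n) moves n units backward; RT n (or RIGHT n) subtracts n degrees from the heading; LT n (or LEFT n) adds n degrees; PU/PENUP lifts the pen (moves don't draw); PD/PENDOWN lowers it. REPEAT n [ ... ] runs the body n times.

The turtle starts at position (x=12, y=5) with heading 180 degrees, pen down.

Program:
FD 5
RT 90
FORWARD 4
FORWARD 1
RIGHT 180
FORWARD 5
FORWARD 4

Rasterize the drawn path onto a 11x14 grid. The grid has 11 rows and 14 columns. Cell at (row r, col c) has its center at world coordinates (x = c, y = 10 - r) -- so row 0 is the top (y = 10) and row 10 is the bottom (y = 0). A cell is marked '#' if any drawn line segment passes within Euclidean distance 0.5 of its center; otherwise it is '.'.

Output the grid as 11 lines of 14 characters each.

Answer: .......#......
.......#......
.......#......
.......#......
.......#......
.......######.
.......#......
.......#......
.......#......
.......#......
..............

Derivation:
Segment 0: (12,5) -> (7,5)
Segment 1: (7,5) -> (7,9)
Segment 2: (7,9) -> (7,10)
Segment 3: (7,10) -> (7,5)
Segment 4: (7,5) -> (7,1)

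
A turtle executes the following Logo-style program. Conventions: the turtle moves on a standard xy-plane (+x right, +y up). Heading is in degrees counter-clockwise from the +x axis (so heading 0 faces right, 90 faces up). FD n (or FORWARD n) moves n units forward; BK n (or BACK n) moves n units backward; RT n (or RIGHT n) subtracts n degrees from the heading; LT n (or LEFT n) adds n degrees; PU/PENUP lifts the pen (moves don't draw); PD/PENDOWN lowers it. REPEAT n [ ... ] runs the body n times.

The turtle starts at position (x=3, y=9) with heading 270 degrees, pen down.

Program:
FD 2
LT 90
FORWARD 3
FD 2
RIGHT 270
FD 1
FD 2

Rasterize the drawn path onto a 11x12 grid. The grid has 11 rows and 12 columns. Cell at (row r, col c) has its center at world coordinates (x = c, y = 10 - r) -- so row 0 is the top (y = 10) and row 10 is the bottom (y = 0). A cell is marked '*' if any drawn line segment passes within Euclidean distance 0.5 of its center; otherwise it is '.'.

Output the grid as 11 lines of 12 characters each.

Answer: ........*...
...*....*...
...*....*...
...******...
............
............
............
............
............
............
............

Derivation:
Segment 0: (3,9) -> (3,7)
Segment 1: (3,7) -> (6,7)
Segment 2: (6,7) -> (8,7)
Segment 3: (8,7) -> (8,8)
Segment 4: (8,8) -> (8,10)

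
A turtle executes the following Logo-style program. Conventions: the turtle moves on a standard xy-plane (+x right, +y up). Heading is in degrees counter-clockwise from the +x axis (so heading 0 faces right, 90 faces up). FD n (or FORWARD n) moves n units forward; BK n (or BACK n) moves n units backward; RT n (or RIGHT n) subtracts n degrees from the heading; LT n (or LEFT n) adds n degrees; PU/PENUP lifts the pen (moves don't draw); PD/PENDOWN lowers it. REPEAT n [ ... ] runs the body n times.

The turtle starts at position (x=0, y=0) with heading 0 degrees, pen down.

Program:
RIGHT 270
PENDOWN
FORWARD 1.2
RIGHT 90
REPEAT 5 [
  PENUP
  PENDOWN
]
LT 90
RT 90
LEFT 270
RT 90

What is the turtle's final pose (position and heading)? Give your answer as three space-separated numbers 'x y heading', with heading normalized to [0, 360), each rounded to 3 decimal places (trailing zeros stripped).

Answer: 0 1.2 180

Derivation:
Executing turtle program step by step:
Start: pos=(0,0), heading=0, pen down
RT 270: heading 0 -> 90
PD: pen down
FD 1.2: (0,0) -> (0,1.2) [heading=90, draw]
RT 90: heading 90 -> 0
REPEAT 5 [
  -- iteration 1/5 --
  PU: pen up
  PD: pen down
  -- iteration 2/5 --
  PU: pen up
  PD: pen down
  -- iteration 3/5 --
  PU: pen up
  PD: pen down
  -- iteration 4/5 --
  PU: pen up
  PD: pen down
  -- iteration 5/5 --
  PU: pen up
  PD: pen down
]
LT 90: heading 0 -> 90
RT 90: heading 90 -> 0
LT 270: heading 0 -> 270
RT 90: heading 270 -> 180
Final: pos=(0,1.2), heading=180, 1 segment(s) drawn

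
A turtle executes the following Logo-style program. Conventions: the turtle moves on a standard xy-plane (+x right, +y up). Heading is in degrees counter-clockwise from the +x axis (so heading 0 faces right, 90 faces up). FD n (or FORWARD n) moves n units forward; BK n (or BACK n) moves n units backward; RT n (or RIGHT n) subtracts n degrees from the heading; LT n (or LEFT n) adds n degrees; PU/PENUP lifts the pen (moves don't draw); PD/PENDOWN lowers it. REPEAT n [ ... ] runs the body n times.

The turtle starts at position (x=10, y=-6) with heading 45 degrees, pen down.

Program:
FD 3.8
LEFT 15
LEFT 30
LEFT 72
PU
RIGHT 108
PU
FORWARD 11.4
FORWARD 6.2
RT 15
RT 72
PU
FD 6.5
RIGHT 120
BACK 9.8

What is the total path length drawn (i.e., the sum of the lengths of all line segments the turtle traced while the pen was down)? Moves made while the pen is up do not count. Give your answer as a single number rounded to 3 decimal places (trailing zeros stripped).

Answer: 3.8

Derivation:
Executing turtle program step by step:
Start: pos=(10,-6), heading=45, pen down
FD 3.8: (10,-6) -> (12.687,-3.313) [heading=45, draw]
LT 15: heading 45 -> 60
LT 30: heading 60 -> 90
LT 72: heading 90 -> 162
PU: pen up
RT 108: heading 162 -> 54
PU: pen up
FD 11.4: (12.687,-3.313) -> (19.388,5.91) [heading=54, move]
FD 6.2: (19.388,5.91) -> (23.032,10.926) [heading=54, move]
RT 15: heading 54 -> 39
RT 72: heading 39 -> 327
PU: pen up
FD 6.5: (23.032,10.926) -> (28.483,7.386) [heading=327, move]
RT 120: heading 327 -> 207
BK 9.8: (28.483,7.386) -> (37.215,11.835) [heading=207, move]
Final: pos=(37.215,11.835), heading=207, 1 segment(s) drawn

Segment lengths:
  seg 1: (10,-6) -> (12.687,-3.313), length = 3.8
Total = 3.8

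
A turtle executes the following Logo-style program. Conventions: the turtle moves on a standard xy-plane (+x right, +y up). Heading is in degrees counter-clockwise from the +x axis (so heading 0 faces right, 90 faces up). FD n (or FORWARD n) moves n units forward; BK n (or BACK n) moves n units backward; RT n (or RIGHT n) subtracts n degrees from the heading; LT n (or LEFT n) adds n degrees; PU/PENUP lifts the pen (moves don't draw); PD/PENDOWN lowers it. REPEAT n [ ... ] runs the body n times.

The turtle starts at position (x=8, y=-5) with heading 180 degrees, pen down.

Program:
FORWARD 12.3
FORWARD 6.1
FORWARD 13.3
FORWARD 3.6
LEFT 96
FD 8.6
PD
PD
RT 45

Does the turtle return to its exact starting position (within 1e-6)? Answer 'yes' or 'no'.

Executing turtle program step by step:
Start: pos=(8,-5), heading=180, pen down
FD 12.3: (8,-5) -> (-4.3,-5) [heading=180, draw]
FD 6.1: (-4.3,-5) -> (-10.4,-5) [heading=180, draw]
FD 13.3: (-10.4,-5) -> (-23.7,-5) [heading=180, draw]
FD 3.6: (-23.7,-5) -> (-27.3,-5) [heading=180, draw]
LT 96: heading 180 -> 276
FD 8.6: (-27.3,-5) -> (-26.401,-13.553) [heading=276, draw]
PD: pen down
PD: pen down
RT 45: heading 276 -> 231
Final: pos=(-26.401,-13.553), heading=231, 5 segment(s) drawn

Start position: (8, -5)
Final position: (-26.401, -13.553)
Distance = 35.448; >= 1e-6 -> NOT closed

Answer: no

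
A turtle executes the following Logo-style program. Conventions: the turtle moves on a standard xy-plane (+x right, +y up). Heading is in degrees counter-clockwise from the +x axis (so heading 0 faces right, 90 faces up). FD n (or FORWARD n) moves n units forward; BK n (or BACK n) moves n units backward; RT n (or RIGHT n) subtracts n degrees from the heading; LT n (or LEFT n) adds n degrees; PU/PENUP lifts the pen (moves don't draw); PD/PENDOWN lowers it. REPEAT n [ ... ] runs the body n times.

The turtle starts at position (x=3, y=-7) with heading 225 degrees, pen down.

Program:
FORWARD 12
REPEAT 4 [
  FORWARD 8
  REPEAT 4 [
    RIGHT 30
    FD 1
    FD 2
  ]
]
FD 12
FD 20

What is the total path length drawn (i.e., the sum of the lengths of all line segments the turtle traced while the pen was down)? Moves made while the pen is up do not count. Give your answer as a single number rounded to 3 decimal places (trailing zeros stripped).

Answer: 124

Derivation:
Executing turtle program step by step:
Start: pos=(3,-7), heading=225, pen down
FD 12: (3,-7) -> (-5.485,-15.485) [heading=225, draw]
REPEAT 4 [
  -- iteration 1/4 --
  FD 8: (-5.485,-15.485) -> (-11.142,-21.142) [heading=225, draw]
  REPEAT 4 [
    -- iteration 1/4 --
    RT 30: heading 225 -> 195
    FD 1: (-11.142,-21.142) -> (-12.108,-21.401) [heading=195, draw]
    FD 2: (-12.108,-21.401) -> (-14.04,-21.919) [heading=195, draw]
    -- iteration 2/4 --
    RT 30: heading 195 -> 165
    FD 1: (-14.04,-21.919) -> (-15.006,-21.66) [heading=165, draw]
    FD 2: (-15.006,-21.66) -> (-16.938,-21.142) [heading=165, draw]
    -- iteration 3/4 --
    RT 30: heading 165 -> 135
    FD 1: (-16.938,-21.142) -> (-17.645,-20.435) [heading=135, draw]
    FD 2: (-17.645,-20.435) -> (-19.059,-19.021) [heading=135, draw]
    -- iteration 4/4 --
    RT 30: heading 135 -> 105
    FD 1: (-19.059,-19.021) -> (-19.318,-18.055) [heading=105, draw]
    FD 2: (-19.318,-18.055) -> (-19.835,-16.123) [heading=105, draw]
  ]
  -- iteration 2/4 --
  FD 8: (-19.835,-16.123) -> (-21.906,-8.396) [heading=105, draw]
  REPEAT 4 [
    -- iteration 1/4 --
    RT 30: heading 105 -> 75
    FD 1: (-21.906,-8.396) -> (-21.647,-7.43) [heading=75, draw]
    FD 2: (-21.647,-7.43) -> (-21.13,-5.498) [heading=75, draw]
    -- iteration 2/4 --
    RT 30: heading 75 -> 45
    FD 1: (-21.13,-5.498) -> (-20.422,-4.791) [heading=45, draw]
    FD 2: (-20.422,-4.791) -> (-19.008,-3.377) [heading=45, draw]
    -- iteration 3/4 --
    RT 30: heading 45 -> 15
    FD 1: (-19.008,-3.377) -> (-18.042,-3.118) [heading=15, draw]
    FD 2: (-18.042,-3.118) -> (-16.11,-2.6) [heading=15, draw]
    -- iteration 4/4 --
    RT 30: heading 15 -> 345
    FD 1: (-16.11,-2.6) -> (-15.145,-2.859) [heading=345, draw]
    FD 2: (-15.145,-2.859) -> (-13.213,-3.377) [heading=345, draw]
  ]
  -- iteration 3/4 --
  FD 8: (-13.213,-3.377) -> (-5.485,-5.447) [heading=345, draw]
  REPEAT 4 [
    -- iteration 1/4 --
    RT 30: heading 345 -> 315
    FD 1: (-5.485,-5.447) -> (-4.778,-6.154) [heading=315, draw]
    FD 2: (-4.778,-6.154) -> (-3.364,-7.568) [heading=315, draw]
    -- iteration 2/4 --
    RT 30: heading 315 -> 285
    FD 1: (-3.364,-7.568) -> (-3.105,-8.534) [heading=285, draw]
    FD 2: (-3.105,-8.534) -> (-2.588,-10.466) [heading=285, draw]
    -- iteration 3/4 --
    RT 30: heading 285 -> 255
    FD 1: (-2.588,-10.466) -> (-2.846,-11.432) [heading=255, draw]
    FD 2: (-2.846,-11.432) -> (-3.364,-13.364) [heading=255, draw]
    -- iteration 4/4 --
    RT 30: heading 255 -> 225
    FD 1: (-3.364,-13.364) -> (-4.071,-14.071) [heading=225, draw]
    FD 2: (-4.071,-14.071) -> (-5.485,-15.485) [heading=225, draw]
  ]
  -- iteration 4/4 --
  FD 8: (-5.485,-15.485) -> (-11.142,-21.142) [heading=225, draw]
  REPEAT 4 [
    -- iteration 1/4 --
    RT 30: heading 225 -> 195
    FD 1: (-11.142,-21.142) -> (-12.108,-21.401) [heading=195, draw]
    FD 2: (-12.108,-21.401) -> (-14.04,-21.919) [heading=195, draw]
    -- iteration 2/4 --
    RT 30: heading 195 -> 165
    FD 1: (-14.04,-21.919) -> (-15.006,-21.66) [heading=165, draw]
    FD 2: (-15.006,-21.66) -> (-16.938,-21.142) [heading=165, draw]
    -- iteration 3/4 --
    RT 30: heading 165 -> 135
    FD 1: (-16.938,-21.142) -> (-17.645,-20.435) [heading=135, draw]
    FD 2: (-17.645,-20.435) -> (-19.059,-19.021) [heading=135, draw]
    -- iteration 4/4 --
    RT 30: heading 135 -> 105
    FD 1: (-19.059,-19.021) -> (-19.318,-18.055) [heading=105, draw]
    FD 2: (-19.318,-18.055) -> (-19.835,-16.123) [heading=105, draw]
  ]
]
FD 12: (-19.835,-16.123) -> (-22.941,-4.532) [heading=105, draw]
FD 20: (-22.941,-4.532) -> (-28.118,14.787) [heading=105, draw]
Final: pos=(-28.118,14.787), heading=105, 39 segment(s) drawn

Segment lengths:
  seg 1: (3,-7) -> (-5.485,-15.485), length = 12
  seg 2: (-5.485,-15.485) -> (-11.142,-21.142), length = 8
  seg 3: (-11.142,-21.142) -> (-12.108,-21.401), length = 1
  seg 4: (-12.108,-21.401) -> (-14.04,-21.919), length = 2
  seg 5: (-14.04,-21.919) -> (-15.006,-21.66), length = 1
  seg 6: (-15.006,-21.66) -> (-16.938,-21.142), length = 2
  seg 7: (-16.938,-21.142) -> (-17.645,-20.435), length = 1
  seg 8: (-17.645,-20.435) -> (-19.059,-19.021), length = 2
  seg 9: (-19.059,-19.021) -> (-19.318,-18.055), length = 1
  seg 10: (-19.318,-18.055) -> (-19.835,-16.123), length = 2
  seg 11: (-19.835,-16.123) -> (-21.906,-8.396), length = 8
  seg 12: (-21.906,-8.396) -> (-21.647,-7.43), length = 1
  seg 13: (-21.647,-7.43) -> (-21.13,-5.498), length = 2
  seg 14: (-21.13,-5.498) -> (-20.422,-4.791), length = 1
  seg 15: (-20.422,-4.791) -> (-19.008,-3.377), length = 2
  seg 16: (-19.008,-3.377) -> (-18.042,-3.118), length = 1
  seg 17: (-18.042,-3.118) -> (-16.11,-2.6), length = 2
  seg 18: (-16.11,-2.6) -> (-15.145,-2.859), length = 1
  seg 19: (-15.145,-2.859) -> (-13.213,-3.377), length = 2
  seg 20: (-13.213,-3.377) -> (-5.485,-5.447), length = 8
  seg 21: (-5.485,-5.447) -> (-4.778,-6.154), length = 1
  seg 22: (-4.778,-6.154) -> (-3.364,-7.568), length = 2
  seg 23: (-3.364,-7.568) -> (-3.105,-8.534), length = 1
  seg 24: (-3.105,-8.534) -> (-2.588,-10.466), length = 2
  seg 25: (-2.588,-10.466) -> (-2.846,-11.432), length = 1
  seg 26: (-2.846,-11.432) -> (-3.364,-13.364), length = 2
  seg 27: (-3.364,-13.364) -> (-4.071,-14.071), length = 1
  seg 28: (-4.071,-14.071) -> (-5.485,-15.485), length = 2
  seg 29: (-5.485,-15.485) -> (-11.142,-21.142), length = 8
  seg 30: (-11.142,-21.142) -> (-12.108,-21.401), length = 1
  seg 31: (-12.108,-21.401) -> (-14.04,-21.919), length = 2
  seg 32: (-14.04,-21.919) -> (-15.006,-21.66), length = 1
  seg 33: (-15.006,-21.66) -> (-16.938,-21.142), length = 2
  seg 34: (-16.938,-21.142) -> (-17.645,-20.435), length = 1
  seg 35: (-17.645,-20.435) -> (-19.059,-19.021), length = 2
  seg 36: (-19.059,-19.021) -> (-19.318,-18.055), length = 1
  seg 37: (-19.318,-18.055) -> (-19.835,-16.123), length = 2
  seg 38: (-19.835,-16.123) -> (-22.941,-4.532), length = 12
  seg 39: (-22.941,-4.532) -> (-28.118,14.787), length = 20
Total = 124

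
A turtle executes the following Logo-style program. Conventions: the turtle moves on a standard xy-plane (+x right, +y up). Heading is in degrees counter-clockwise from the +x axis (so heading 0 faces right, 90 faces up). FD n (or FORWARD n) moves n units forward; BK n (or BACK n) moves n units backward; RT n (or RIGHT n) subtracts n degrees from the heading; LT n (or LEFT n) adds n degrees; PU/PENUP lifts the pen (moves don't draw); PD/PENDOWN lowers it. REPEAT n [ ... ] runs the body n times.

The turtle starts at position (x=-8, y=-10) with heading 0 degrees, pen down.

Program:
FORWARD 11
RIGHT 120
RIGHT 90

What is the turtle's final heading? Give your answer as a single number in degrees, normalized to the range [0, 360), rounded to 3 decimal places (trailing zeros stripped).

Answer: 150

Derivation:
Executing turtle program step by step:
Start: pos=(-8,-10), heading=0, pen down
FD 11: (-8,-10) -> (3,-10) [heading=0, draw]
RT 120: heading 0 -> 240
RT 90: heading 240 -> 150
Final: pos=(3,-10), heading=150, 1 segment(s) drawn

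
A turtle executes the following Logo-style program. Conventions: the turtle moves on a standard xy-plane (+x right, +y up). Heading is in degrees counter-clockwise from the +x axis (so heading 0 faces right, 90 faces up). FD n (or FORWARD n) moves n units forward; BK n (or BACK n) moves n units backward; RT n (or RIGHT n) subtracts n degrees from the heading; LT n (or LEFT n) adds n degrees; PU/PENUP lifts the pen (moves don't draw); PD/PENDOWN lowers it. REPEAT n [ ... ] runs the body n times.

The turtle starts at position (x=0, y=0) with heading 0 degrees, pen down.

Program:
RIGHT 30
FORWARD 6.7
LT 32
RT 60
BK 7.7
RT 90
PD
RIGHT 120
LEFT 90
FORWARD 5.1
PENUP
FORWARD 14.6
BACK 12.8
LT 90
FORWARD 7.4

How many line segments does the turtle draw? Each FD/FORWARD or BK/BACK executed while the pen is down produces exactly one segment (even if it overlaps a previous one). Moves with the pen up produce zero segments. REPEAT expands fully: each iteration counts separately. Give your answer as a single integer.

Answer: 3

Derivation:
Executing turtle program step by step:
Start: pos=(0,0), heading=0, pen down
RT 30: heading 0 -> 330
FD 6.7: (0,0) -> (5.802,-3.35) [heading=330, draw]
LT 32: heading 330 -> 2
RT 60: heading 2 -> 302
BK 7.7: (5.802,-3.35) -> (1.722,3.18) [heading=302, draw]
RT 90: heading 302 -> 212
PD: pen down
RT 120: heading 212 -> 92
LT 90: heading 92 -> 182
FD 5.1: (1.722,3.18) -> (-3.375,3.002) [heading=182, draw]
PU: pen up
FD 14.6: (-3.375,3.002) -> (-17.966,2.492) [heading=182, move]
BK 12.8: (-17.966,2.492) -> (-5.174,2.939) [heading=182, move]
LT 90: heading 182 -> 272
FD 7.4: (-5.174,2.939) -> (-4.916,-4.456) [heading=272, move]
Final: pos=(-4.916,-4.456), heading=272, 3 segment(s) drawn
Segments drawn: 3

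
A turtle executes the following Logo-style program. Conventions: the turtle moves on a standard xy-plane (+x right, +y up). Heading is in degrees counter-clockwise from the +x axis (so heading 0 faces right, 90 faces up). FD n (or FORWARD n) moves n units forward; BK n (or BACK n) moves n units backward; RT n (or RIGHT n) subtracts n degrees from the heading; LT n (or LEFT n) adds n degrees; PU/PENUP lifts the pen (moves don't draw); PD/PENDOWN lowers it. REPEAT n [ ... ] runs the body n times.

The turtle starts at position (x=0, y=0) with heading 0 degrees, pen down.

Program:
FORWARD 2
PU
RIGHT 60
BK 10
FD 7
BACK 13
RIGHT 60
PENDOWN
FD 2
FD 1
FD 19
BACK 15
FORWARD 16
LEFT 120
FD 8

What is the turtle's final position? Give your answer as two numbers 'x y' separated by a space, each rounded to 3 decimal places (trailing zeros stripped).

Executing turtle program step by step:
Start: pos=(0,0), heading=0, pen down
FD 2: (0,0) -> (2,0) [heading=0, draw]
PU: pen up
RT 60: heading 0 -> 300
BK 10: (2,0) -> (-3,8.66) [heading=300, move]
FD 7: (-3,8.66) -> (0.5,2.598) [heading=300, move]
BK 13: (0.5,2.598) -> (-6,13.856) [heading=300, move]
RT 60: heading 300 -> 240
PD: pen down
FD 2: (-6,13.856) -> (-7,12.124) [heading=240, draw]
FD 1: (-7,12.124) -> (-7.5,11.258) [heading=240, draw]
FD 19: (-7.5,11.258) -> (-17,-5.196) [heading=240, draw]
BK 15: (-17,-5.196) -> (-9.5,7.794) [heading=240, draw]
FD 16: (-9.5,7.794) -> (-17.5,-6.062) [heading=240, draw]
LT 120: heading 240 -> 0
FD 8: (-17.5,-6.062) -> (-9.5,-6.062) [heading=0, draw]
Final: pos=(-9.5,-6.062), heading=0, 7 segment(s) drawn

Answer: -9.5 -6.062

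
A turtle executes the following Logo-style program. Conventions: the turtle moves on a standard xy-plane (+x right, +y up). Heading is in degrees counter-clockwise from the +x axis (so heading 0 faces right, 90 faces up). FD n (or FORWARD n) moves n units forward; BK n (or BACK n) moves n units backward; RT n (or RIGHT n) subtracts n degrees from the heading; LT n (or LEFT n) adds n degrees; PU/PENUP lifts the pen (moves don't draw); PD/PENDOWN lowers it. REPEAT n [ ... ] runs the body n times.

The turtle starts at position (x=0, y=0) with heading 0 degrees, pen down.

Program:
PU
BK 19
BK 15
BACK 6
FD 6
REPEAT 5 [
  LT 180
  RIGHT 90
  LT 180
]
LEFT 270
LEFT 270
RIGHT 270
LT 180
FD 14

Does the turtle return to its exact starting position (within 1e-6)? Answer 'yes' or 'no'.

Answer: no

Derivation:
Executing turtle program step by step:
Start: pos=(0,0), heading=0, pen down
PU: pen up
BK 19: (0,0) -> (-19,0) [heading=0, move]
BK 15: (-19,0) -> (-34,0) [heading=0, move]
BK 6: (-34,0) -> (-40,0) [heading=0, move]
FD 6: (-40,0) -> (-34,0) [heading=0, move]
REPEAT 5 [
  -- iteration 1/5 --
  LT 180: heading 0 -> 180
  RT 90: heading 180 -> 90
  LT 180: heading 90 -> 270
  -- iteration 2/5 --
  LT 180: heading 270 -> 90
  RT 90: heading 90 -> 0
  LT 180: heading 0 -> 180
  -- iteration 3/5 --
  LT 180: heading 180 -> 0
  RT 90: heading 0 -> 270
  LT 180: heading 270 -> 90
  -- iteration 4/5 --
  LT 180: heading 90 -> 270
  RT 90: heading 270 -> 180
  LT 180: heading 180 -> 0
  -- iteration 5/5 --
  LT 180: heading 0 -> 180
  RT 90: heading 180 -> 90
  LT 180: heading 90 -> 270
]
LT 270: heading 270 -> 180
LT 270: heading 180 -> 90
RT 270: heading 90 -> 180
LT 180: heading 180 -> 0
FD 14: (-34,0) -> (-20,0) [heading=0, move]
Final: pos=(-20,0), heading=0, 0 segment(s) drawn

Start position: (0, 0)
Final position: (-20, 0)
Distance = 20; >= 1e-6 -> NOT closed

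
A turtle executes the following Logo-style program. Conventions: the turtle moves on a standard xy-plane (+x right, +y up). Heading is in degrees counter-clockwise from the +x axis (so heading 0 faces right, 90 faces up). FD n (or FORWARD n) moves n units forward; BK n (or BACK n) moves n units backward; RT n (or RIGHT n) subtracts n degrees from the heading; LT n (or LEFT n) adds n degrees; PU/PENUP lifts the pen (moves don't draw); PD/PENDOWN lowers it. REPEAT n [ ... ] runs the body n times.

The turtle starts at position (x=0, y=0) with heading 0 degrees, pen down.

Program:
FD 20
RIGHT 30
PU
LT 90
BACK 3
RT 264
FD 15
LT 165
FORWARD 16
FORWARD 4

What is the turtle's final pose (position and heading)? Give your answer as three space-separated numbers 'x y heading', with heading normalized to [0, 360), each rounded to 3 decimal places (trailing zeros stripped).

Answer: 20.34 -9.083 321

Derivation:
Executing turtle program step by step:
Start: pos=(0,0), heading=0, pen down
FD 20: (0,0) -> (20,0) [heading=0, draw]
RT 30: heading 0 -> 330
PU: pen up
LT 90: heading 330 -> 60
BK 3: (20,0) -> (18.5,-2.598) [heading=60, move]
RT 264: heading 60 -> 156
FD 15: (18.5,-2.598) -> (4.797,3.503) [heading=156, move]
LT 165: heading 156 -> 321
FD 16: (4.797,3.503) -> (17.231,-6.566) [heading=321, move]
FD 4: (17.231,-6.566) -> (20.34,-9.083) [heading=321, move]
Final: pos=(20.34,-9.083), heading=321, 1 segment(s) drawn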